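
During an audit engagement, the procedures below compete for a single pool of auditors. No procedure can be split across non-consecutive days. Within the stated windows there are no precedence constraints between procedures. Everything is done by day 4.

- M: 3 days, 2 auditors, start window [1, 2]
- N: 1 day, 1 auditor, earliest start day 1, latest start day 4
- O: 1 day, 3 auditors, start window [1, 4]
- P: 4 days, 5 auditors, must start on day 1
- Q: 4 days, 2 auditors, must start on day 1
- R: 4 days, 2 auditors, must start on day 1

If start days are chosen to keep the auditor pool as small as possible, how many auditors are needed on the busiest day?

12

Early-start (M@1, N@1, O@1, P@1, Q@1, R@1) gives peak 15: d1:15  d2:11  d3:11  d4:9.
Shift O→4.
Schedule M@1, N@1, O@4, P@1, Q@1, R@1: d1:12  d2:11  d3:11  d4:12 — peak 12.
Total auditor-days = 46 over 4 days ⇒ peak ≥ ⌈46/4⌉ = 12, so 12 is optimal.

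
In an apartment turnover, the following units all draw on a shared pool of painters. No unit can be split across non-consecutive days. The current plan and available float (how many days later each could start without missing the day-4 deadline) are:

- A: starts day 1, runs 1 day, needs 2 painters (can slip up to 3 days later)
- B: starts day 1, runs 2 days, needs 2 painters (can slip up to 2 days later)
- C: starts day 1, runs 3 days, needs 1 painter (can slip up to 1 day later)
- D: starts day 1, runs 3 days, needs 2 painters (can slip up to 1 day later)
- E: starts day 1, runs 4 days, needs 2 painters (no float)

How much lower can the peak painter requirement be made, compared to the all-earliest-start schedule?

2

Early-start peak: d1:9  d2:7  d3:5  d4:2 ⇒ 9.
Leveled (A@1, B@1, C@1, D@2, E@1): d1:7  d2:7  d3:5  d4:4 ⇒ 7.
Reduction 9 − 7 = 2.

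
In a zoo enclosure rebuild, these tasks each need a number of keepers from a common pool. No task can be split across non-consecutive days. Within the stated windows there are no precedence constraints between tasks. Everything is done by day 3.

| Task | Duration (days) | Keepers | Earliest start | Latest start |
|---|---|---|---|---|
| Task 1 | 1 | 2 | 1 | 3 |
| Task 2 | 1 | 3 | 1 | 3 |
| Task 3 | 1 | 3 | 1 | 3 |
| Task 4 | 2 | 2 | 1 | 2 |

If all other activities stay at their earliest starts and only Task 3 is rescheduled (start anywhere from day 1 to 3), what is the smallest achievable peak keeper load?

7

Task 3@1: d1:10  d2:2  d3:0 → peak 10
Task 3@2: d1:7  d2:5  d3:0 → peak 7
Task 3@3: d1:7  d2:2  d3:3 → peak 7
Best is Task 3@2, peak 7.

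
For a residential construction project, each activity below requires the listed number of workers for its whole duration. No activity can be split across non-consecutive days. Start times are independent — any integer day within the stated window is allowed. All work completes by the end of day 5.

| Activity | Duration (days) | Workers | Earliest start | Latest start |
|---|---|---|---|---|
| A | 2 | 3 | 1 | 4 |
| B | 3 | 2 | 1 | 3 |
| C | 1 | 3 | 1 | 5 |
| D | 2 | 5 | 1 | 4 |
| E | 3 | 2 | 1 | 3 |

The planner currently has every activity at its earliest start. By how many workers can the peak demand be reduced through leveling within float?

8

Early-start peak: d1:15  d2:12  d3:4  d4:0  d5:0 ⇒ 15.
Leveled (A@1, B@1, C@3, D@4, E@1): d1:7  d2:7  d3:7  d4:5  d5:5 ⇒ 7.
Reduction 15 − 7 = 8.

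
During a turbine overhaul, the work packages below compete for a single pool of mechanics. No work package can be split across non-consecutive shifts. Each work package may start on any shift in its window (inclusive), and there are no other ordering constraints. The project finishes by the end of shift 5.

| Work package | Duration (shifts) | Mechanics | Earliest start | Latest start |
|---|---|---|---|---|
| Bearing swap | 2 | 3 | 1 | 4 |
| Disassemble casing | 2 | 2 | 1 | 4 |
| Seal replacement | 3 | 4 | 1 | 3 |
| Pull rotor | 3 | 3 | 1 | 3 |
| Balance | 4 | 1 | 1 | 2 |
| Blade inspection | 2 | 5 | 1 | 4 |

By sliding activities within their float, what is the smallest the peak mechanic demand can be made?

Early-start (Bearing swap@1, Disassemble casing@1, Seal replacement@1, Pull rotor@1, Balance@1, Blade inspection@1) gives peak 18: s1:18  s2:18  s3:8  s4:1  s5:0.
Shift Pull rotor→3, Blade inspection→4.
Schedule Bearing swap@1, Disassemble casing@1, Seal replacement@1, Pull rotor@3, Balance@1, Blade inspection@4: s1:10  s2:10  s3:8  s4:9  s5:8 — peak 10.

10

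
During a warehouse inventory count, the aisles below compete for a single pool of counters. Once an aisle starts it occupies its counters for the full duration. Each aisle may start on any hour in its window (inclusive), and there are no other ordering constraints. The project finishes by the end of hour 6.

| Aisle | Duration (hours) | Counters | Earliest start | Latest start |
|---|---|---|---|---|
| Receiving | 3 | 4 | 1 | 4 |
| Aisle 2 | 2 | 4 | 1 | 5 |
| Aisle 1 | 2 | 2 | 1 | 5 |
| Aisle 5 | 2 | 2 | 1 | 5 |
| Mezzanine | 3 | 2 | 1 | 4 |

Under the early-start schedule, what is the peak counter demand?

14

Early-start schedule: Receiving@1, Aisle 2@1, Aisle 1@1, Aisle 5@1, Mezzanine@1.
Load per hour: hour 1: 14, hour 2: 14, hour 3: 6, hour 4: 0, hour 5: 0, hour 6: 0.
Peak is 14.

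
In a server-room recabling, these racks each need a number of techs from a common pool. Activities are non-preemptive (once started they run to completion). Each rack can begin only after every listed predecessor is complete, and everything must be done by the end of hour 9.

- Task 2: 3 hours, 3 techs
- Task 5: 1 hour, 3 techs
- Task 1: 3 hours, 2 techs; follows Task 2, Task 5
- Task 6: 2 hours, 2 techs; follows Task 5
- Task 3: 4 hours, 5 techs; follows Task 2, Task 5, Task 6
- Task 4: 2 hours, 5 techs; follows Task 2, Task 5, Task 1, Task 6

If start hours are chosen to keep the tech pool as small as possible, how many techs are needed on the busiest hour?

7

Early-start (Task 2@1, Task 5@1, Task 1@4, Task 6@2, Task 3@4, Task 4@7) gives peak 10: h1:6  h2:5  h3:5  h4:7  h5:7  h6:7  h7:10  h8:5  h9:0.
Shift Task 4→8.
Schedule Task 2@1, Task 5@1, Task 1@4, Task 6@2, Task 3@4, Task 4@8: h1:6  h2:5  h3:5  h4:7  h5:7  h6:7  h7:5  h8:5  h9:5 — peak 7.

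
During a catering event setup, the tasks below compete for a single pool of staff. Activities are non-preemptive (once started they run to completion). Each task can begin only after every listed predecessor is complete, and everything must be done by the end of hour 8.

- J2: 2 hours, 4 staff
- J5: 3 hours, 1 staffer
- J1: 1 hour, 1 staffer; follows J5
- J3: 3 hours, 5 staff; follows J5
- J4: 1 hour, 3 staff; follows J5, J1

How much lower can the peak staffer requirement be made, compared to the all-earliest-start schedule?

3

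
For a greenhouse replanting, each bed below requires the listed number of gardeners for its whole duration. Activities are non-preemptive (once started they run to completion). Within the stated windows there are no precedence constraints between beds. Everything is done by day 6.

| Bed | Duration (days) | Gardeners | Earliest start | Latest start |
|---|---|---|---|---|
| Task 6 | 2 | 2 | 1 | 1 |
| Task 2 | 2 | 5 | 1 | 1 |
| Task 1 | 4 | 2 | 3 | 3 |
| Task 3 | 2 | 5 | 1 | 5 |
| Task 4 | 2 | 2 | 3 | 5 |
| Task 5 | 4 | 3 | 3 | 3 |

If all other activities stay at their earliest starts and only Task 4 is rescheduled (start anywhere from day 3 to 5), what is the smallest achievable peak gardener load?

12

Task 4@3: d1:12  d2:12  d3:7  d4:7  d5:5  d6:5 → peak 12
Task 4@4: d1:12  d2:12  d3:5  d4:7  d5:7  d6:5 → peak 12
Task 4@5: d1:12  d2:12  d3:5  d4:5  d5:7  d6:7 → peak 12
Best is Task 4@3, peak 12.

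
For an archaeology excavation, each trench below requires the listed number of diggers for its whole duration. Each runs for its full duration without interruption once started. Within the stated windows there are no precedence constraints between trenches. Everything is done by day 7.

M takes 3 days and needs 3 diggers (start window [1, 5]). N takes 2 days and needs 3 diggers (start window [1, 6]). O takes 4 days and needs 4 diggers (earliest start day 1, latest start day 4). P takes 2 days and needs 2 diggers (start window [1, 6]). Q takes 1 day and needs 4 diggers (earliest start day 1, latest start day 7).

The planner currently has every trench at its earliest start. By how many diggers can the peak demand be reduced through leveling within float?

Early-start peak: d1:16  d2:12  d3:7  d4:4  d5:0  d6:0  d7:0 ⇒ 16.
Leveled (M@1, N@1, O@3, P@4, Q@7): d1:6  d2:6  d3:7  d4:6  d5:6  d6:4  d7:4 ⇒ 7.
Reduction 16 − 7 = 9.

9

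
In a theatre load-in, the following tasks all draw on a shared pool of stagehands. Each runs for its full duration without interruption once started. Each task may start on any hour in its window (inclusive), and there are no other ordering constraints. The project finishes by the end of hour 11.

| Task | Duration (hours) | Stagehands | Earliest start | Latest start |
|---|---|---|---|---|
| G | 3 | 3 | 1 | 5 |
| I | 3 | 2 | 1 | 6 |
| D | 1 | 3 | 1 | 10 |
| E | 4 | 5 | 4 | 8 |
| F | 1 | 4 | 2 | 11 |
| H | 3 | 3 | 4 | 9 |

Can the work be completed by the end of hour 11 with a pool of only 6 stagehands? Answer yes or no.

Schedule G@1, I@1, D@4, E@7, F@11, H@4: h1:5  h2:5  h3:5  h4:6  h5:3  h6:3  h7:5  h8:5  h9:5  h10:5  h11:4 — peak 6 ≤ 6.

yes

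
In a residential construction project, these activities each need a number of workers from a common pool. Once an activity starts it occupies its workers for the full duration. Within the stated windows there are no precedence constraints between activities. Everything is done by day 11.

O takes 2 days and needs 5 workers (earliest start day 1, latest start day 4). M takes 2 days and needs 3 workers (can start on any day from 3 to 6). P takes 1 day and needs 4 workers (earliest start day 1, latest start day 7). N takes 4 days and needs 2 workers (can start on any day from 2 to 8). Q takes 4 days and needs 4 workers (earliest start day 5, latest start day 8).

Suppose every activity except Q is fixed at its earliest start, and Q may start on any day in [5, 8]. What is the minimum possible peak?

9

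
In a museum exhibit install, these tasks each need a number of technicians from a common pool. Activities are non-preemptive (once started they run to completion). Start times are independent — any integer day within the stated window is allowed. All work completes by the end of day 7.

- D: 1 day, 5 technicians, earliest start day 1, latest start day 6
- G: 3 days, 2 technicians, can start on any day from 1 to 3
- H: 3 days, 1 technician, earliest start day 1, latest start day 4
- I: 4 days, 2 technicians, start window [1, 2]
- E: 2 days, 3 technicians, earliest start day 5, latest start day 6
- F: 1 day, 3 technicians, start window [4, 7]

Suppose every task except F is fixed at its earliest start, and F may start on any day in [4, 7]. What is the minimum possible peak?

10

F@4: d1:10  d2:5  d3:5  d4:5  d5:3  d6:3  d7:0 → peak 10
F@5: d1:10  d2:5  d3:5  d4:2  d5:6  d6:3  d7:0 → peak 10
F@6: d1:10  d2:5  d3:5  d4:2  d5:3  d6:6  d7:0 → peak 10
F@7: d1:10  d2:5  d3:5  d4:2  d5:3  d6:3  d7:3 → peak 10
Best is F@4, peak 10.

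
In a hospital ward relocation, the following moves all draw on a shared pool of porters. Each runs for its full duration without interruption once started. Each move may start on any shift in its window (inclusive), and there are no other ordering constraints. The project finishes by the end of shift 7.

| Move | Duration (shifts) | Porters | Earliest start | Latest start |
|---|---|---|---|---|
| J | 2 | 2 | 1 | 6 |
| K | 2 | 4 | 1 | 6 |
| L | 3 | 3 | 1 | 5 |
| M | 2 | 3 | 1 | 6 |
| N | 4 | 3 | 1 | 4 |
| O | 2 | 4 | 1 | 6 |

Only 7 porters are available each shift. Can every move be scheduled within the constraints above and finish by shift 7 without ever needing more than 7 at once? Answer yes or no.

The minimum achievable peak is 8; 7 < 8, so no feasible schedule stays within the cap.

no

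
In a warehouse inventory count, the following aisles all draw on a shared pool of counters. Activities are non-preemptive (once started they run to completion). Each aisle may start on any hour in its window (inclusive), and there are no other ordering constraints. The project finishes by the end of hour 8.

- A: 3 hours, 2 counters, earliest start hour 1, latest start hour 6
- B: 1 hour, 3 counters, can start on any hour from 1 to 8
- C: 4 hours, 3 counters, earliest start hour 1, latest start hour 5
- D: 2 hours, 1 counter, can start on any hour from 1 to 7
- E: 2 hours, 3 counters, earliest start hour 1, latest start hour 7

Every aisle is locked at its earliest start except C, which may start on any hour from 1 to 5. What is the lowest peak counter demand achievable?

C@1: h1:12  h2:9  h3:5  h4:3  h5:0  h6:0  h7:0  h8:0 → peak 12
C@2: h1:9  h2:9  h3:5  h4:3  h5:3  h6:0  h7:0  h8:0 → peak 9
C@3: h1:9  h2:6  h3:5  h4:3  h5:3  h6:3  h7:0  h8:0 → peak 9
C@4: h1:9  h2:6  h3:2  h4:3  h5:3  h6:3  h7:3  h8:0 → peak 9
C@5: h1:9  h2:6  h3:2  h4:0  h5:3  h6:3  h7:3  h8:3 → peak 9
Best is C@2, peak 9.

9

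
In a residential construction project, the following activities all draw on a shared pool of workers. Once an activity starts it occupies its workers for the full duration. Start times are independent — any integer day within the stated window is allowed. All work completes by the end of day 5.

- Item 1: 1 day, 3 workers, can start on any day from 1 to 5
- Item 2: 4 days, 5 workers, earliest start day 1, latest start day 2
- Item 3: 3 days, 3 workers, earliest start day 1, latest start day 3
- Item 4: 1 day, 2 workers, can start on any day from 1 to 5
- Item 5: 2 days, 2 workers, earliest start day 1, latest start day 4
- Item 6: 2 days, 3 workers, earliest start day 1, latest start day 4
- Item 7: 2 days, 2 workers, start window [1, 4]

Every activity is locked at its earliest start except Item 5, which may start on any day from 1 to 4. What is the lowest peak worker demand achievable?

18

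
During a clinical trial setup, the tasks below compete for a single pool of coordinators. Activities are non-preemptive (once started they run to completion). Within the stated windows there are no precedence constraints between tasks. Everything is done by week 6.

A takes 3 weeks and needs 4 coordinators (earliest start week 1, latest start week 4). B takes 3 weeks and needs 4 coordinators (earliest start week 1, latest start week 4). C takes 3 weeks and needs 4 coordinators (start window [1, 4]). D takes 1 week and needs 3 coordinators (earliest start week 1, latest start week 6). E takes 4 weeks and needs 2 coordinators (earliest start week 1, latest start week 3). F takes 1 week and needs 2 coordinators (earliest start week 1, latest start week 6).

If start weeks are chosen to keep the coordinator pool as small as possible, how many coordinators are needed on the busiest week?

10

Early-start (A@1, B@1, C@1, D@1, E@1, F@1) gives peak 19: w1:19  w2:14  w3:14  w4:2  w5:0  w6:0.
Shift C→4, D→4, F→5.
Schedule A@1, B@1, C@4, D@4, E@1, F@5: w1:10  w2:10  w3:10  w4:9  w5:6  w6:4 — peak 10.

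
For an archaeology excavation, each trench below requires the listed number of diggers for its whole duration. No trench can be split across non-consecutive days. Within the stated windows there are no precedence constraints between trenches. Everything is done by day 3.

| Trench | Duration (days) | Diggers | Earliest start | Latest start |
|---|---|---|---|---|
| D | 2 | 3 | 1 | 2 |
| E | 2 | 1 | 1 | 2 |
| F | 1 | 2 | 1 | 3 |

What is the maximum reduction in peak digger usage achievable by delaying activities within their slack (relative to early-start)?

Early-start peak: d1:6  d2:4  d3:0 ⇒ 6.
Leveled (D@1, E@1, F@3): d1:4  d2:4  d3:2 ⇒ 4.
Reduction 6 − 4 = 2.

2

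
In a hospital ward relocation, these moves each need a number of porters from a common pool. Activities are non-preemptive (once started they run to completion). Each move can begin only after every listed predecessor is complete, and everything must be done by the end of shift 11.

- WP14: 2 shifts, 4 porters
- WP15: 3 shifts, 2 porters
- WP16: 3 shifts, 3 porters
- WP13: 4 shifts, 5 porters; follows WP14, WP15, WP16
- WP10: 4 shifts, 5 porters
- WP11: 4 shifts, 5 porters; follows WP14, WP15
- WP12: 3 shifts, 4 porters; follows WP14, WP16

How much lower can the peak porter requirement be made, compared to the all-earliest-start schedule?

9

Early-start peak: s1:14  s2:14  s3:10  s4:19  s5:14  s6:14  s7:10  s8:0  s9:0  s10:0  s11:0 ⇒ 19.
Leveled (WP14@1, WP15@1, WP16@1, WP13@4, WP10@3, WP11@7, WP12@8): s1:9  s2:9  s3:10  s4:10  s5:10  s6:10  s7:10  s8:9  s9:9  s10:9  s11:0 ⇒ 10.
Reduction 19 − 10 = 9.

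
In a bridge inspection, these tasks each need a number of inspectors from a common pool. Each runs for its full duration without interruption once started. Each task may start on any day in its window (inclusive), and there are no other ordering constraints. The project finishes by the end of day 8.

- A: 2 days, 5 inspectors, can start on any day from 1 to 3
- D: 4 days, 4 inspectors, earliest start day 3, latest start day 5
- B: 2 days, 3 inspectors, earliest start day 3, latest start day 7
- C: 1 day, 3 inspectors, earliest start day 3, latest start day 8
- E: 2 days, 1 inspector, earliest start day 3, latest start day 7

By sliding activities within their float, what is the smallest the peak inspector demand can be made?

Early-start (A@1, D@3, B@3, C@3, E@3) gives peak 11: d1:5  d2:5  d3:11  d4:8  d5:4  d6:4  d7:0  d8:0.
Shift B→7, C→7.
Schedule A@1, D@3, B@7, C@7, E@3: d1:5  d2:5  d3:5  d4:5  d5:4  d6:4  d7:6  d8:3 — peak 6.

6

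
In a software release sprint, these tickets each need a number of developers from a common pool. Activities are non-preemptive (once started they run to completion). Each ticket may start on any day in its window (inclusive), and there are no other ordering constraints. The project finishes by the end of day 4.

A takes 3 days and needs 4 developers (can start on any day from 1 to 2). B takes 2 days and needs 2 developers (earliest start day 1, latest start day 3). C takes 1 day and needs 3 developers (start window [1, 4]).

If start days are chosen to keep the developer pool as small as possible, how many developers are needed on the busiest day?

Early-start (A@1, B@1, C@1) gives peak 9: d1:9  d2:6  d3:4  d4:0.
Shift C→4.
Schedule A@1, B@1, C@4: d1:6  d2:6  d3:4  d4:3 — peak 6.
No arrangement of the 24 feasible schedules does better.

6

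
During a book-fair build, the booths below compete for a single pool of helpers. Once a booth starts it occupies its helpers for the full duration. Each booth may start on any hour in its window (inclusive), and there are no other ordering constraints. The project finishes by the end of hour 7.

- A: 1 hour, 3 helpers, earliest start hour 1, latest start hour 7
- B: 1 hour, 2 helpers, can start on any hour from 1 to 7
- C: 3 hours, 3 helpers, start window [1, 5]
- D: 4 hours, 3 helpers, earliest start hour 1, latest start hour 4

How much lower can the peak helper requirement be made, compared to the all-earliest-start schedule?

5

Early-start peak: h1:11  h2:6  h3:6  h4:3  h5:0  h6:0  h7:0 ⇒ 11.
Leveled (A@1, B@1, C@2, D@2): h1:5  h2:6  h3:6  h4:6  h5:3  h6:0  h7:0 ⇒ 6.
Reduction 11 − 6 = 5.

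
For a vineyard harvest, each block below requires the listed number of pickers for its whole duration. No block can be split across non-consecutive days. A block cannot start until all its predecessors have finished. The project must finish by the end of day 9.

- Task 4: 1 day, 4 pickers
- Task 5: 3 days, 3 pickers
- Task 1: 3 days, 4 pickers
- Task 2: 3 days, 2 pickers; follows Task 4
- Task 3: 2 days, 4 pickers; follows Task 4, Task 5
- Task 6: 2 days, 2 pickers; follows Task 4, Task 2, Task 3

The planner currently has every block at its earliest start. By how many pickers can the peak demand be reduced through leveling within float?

5

Early-start peak: d1:11  d2:9  d3:9  d4:6  d5:4  d6:2  d7:2  d8:0  d9:0 ⇒ 11.
Leveled (Task 4@1, Task 5@2, Task 1@7, Task 2@2, Task 3@5, Task 6@7): d1:4  d2:5  d3:5  d4:5  d5:4  d6:4  d7:6  d8:6  d9:4 ⇒ 6.
Reduction 11 − 6 = 5.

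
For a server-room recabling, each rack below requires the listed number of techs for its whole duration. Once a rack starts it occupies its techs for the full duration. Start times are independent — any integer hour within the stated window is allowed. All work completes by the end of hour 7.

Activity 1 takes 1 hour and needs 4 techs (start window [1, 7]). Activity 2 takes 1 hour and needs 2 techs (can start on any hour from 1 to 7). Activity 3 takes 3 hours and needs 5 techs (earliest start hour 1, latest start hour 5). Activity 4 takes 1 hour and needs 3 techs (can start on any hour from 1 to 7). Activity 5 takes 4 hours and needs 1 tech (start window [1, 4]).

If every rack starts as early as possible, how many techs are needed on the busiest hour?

15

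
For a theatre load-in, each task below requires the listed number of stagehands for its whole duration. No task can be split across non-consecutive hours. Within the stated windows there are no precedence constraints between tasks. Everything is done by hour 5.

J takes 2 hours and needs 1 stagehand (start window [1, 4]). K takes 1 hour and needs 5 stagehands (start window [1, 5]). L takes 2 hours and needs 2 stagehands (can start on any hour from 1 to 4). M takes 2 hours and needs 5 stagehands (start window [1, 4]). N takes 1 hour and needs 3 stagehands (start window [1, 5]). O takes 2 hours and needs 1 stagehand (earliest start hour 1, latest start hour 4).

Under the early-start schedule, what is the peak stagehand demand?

17

Early-start schedule: J@1, K@1, L@1, M@1, N@1, O@1.
Load per hour: hour 1: 17, hour 2: 9, hour 3: 0, hour 4: 0, hour 5: 0.
Peak is 17.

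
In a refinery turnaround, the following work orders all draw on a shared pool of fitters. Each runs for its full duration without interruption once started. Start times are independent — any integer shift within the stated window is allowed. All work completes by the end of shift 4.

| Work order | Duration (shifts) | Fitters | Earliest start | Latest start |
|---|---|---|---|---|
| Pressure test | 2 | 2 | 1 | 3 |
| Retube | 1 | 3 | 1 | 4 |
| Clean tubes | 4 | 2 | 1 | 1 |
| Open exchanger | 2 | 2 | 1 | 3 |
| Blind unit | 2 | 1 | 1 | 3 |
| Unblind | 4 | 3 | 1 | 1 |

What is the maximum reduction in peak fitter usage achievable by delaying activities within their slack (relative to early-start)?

4

Early-start peak: s1:13  s2:10  s3:5  s4:5 ⇒ 13.
Leveled (Pressure test@1, Retube@3, Clean tubes@1, Open exchanger@1, Blind unit@3, Unblind@1): s1:9  s2:9  s3:9  s4:6 ⇒ 9.
Reduction 13 − 9 = 4.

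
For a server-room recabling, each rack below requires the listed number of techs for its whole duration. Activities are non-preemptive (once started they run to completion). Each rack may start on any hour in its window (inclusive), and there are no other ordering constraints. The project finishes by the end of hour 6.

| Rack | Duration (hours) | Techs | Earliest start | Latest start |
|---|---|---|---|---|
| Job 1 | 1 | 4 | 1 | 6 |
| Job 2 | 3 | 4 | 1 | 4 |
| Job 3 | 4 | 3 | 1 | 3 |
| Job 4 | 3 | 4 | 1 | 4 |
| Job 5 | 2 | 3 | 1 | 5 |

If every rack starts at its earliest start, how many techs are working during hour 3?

11

At early start, hour 3 has: Job 2, Job 3, Job 4.
Demand: 4 + 3 + 4 = 11.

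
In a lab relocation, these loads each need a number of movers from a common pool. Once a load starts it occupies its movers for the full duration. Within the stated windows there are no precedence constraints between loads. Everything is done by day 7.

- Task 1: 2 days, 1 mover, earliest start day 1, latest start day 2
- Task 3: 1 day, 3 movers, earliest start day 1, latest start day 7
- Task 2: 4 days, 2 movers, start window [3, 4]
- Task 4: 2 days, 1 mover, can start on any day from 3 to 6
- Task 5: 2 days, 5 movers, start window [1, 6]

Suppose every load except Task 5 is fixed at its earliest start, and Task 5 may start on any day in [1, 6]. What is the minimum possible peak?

Task 5@1: d1:9  d2:6  d3:3  d4:3  d5:2  d6:2  d7:0 → peak 9
Task 5@2: d1:4  d2:6  d3:8  d4:3  d5:2  d6:2  d7:0 → peak 8
Task 5@3: d1:4  d2:1  d3:8  d4:8  d5:2  d6:2  d7:0 → peak 8
Task 5@4: d1:4  d2:1  d3:3  d4:8  d5:7  d6:2  d7:0 → peak 8
Task 5@5: d1:4  d2:1  d3:3  d4:3  d5:7  d6:7  d7:0 → peak 7
Task 5@6: d1:4  d2:1  d3:3  d4:3  d5:2  d6:7  d7:5 → peak 7
Best is Task 5@5, peak 7.

7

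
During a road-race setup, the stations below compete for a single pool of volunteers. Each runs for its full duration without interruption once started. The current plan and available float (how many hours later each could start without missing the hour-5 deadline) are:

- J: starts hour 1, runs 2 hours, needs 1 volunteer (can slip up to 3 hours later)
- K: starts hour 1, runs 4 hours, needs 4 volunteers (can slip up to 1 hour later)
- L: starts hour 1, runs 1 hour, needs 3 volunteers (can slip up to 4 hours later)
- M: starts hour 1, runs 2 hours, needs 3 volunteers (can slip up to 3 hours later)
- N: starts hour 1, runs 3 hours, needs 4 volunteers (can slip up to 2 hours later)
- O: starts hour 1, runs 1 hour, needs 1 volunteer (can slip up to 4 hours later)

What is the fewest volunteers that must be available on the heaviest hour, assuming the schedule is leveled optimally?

8

Early-start (J@1, K@1, L@1, M@1, N@1, O@1) gives peak 16: h1:16  h2:12  h3:8  h4:4  h5:0.
Shift L→5, N→3, O→5.
Schedule J@1, K@1, L@5, M@1, N@3, O@5: h1:8  h2:8  h3:8  h4:8  h5:8 — peak 8.
Total volunteer-hours = 40 over 5 hours ⇒ peak ≥ ⌈40/5⌉ = 8, so 8 is optimal.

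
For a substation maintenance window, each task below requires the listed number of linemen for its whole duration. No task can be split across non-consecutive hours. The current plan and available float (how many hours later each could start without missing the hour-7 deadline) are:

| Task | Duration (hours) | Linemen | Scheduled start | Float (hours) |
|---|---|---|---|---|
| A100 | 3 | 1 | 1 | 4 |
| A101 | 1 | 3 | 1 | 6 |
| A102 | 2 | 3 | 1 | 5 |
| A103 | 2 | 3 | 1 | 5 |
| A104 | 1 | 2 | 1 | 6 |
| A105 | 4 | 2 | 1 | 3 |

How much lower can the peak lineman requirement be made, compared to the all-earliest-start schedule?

9

Early-start peak: h1:14  h2:9  h3:3  h4:2  h5:0  h6:0  h7:0 ⇒ 14.
Leveled (A100@1, A101@1, A102@2, A103@4, A104@6, A105@4): h1:4  h2:4  h3:4  h4:5  h5:5  h6:4  h7:2 ⇒ 5.
Reduction 14 − 5 = 9.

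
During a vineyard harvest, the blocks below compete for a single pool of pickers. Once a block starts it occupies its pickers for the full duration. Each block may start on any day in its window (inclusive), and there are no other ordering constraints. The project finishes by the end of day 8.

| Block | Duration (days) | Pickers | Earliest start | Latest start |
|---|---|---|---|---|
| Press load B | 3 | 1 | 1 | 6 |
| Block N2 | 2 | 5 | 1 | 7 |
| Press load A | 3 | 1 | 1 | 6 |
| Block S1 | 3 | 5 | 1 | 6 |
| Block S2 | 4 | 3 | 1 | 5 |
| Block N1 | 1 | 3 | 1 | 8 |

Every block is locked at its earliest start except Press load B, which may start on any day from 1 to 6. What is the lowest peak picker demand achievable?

Press load B@1: d1:18  d2:15  d3:10  d4:3  d5:0  d6:0  d7:0  d8:0 → peak 18
Press load B@2: d1:17  d2:15  d3:10  d4:4  d5:0  d6:0  d7:0  d8:0 → peak 17
Press load B@3: d1:17  d2:14  d3:10  d4:4  d5:1  d6:0  d7:0  d8:0 → peak 17
Press load B@4: d1:17  d2:14  d3:9  d4:4  d5:1  d6:1  d7:0  d8:0 → peak 17
Press load B@5: d1:17  d2:14  d3:9  d4:3  d5:1  d6:1  d7:1  d8:0 → peak 17
Press load B@6: d1:17  d2:14  d3:9  d4:3  d5:0  d6:1  d7:1  d8:1 → peak 17
Best is Press load B@2, peak 17.

17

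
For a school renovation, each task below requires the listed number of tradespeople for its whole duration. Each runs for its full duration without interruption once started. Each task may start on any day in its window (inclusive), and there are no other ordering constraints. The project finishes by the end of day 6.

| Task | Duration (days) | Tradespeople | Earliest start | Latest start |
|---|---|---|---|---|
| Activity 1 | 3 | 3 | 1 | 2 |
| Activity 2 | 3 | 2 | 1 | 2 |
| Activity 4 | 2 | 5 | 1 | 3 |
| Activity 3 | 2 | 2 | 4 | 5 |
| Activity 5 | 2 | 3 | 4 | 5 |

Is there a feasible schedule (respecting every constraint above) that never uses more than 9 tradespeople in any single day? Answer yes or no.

no

The minimum achievable peak is 10; 9 < 10, so no feasible schedule stays within the cap.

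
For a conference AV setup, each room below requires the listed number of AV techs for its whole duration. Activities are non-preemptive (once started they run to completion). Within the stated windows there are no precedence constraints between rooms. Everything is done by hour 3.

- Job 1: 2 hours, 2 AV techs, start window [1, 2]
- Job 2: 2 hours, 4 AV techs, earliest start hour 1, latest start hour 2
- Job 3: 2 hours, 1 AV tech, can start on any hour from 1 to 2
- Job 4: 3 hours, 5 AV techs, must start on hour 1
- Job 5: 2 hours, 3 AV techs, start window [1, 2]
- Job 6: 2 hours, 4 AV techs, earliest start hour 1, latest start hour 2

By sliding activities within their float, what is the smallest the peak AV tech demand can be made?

19

Schedule Job 1@1, Job 2@1, Job 3@1, Job 4@1, Job 5@1, Job 6@1: h1:19  h2:19  h3:5 — peak 19.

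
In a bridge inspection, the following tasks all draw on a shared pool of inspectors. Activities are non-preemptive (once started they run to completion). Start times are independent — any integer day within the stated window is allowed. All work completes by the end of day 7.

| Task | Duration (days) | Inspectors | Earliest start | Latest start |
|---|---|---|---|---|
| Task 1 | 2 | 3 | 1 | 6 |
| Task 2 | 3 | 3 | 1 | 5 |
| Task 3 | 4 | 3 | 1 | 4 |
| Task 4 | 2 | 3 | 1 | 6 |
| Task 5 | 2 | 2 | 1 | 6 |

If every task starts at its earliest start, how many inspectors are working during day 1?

14

At early start, day 1 has: Task 1, Task 2, Task 3, Task 4, Task 5.
Demand: 3 + 3 + 3 + 3 + 2 = 14.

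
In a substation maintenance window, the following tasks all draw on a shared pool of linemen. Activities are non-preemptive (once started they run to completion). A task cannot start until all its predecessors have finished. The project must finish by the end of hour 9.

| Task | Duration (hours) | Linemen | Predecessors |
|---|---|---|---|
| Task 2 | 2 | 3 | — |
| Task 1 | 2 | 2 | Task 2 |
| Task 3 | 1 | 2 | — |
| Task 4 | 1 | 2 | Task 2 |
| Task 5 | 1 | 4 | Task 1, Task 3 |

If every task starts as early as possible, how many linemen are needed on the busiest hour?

5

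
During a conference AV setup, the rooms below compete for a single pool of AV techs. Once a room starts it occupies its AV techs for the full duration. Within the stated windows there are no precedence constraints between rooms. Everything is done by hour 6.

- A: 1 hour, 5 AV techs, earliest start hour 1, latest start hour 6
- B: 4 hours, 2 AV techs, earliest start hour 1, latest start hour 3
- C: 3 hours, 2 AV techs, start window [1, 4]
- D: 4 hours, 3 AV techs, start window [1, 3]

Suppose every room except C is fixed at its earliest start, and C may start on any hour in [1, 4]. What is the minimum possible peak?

C@1: h1:12  h2:7  h3:7  h4:5  h5:0  h6:0 → peak 12
C@2: h1:10  h2:7  h3:7  h4:7  h5:0  h6:0 → peak 10
C@3: h1:10  h2:5  h3:7  h4:7  h5:2  h6:0 → peak 10
C@4: h1:10  h2:5  h3:5  h4:7  h5:2  h6:2 → peak 10
Best is C@2, peak 10.

10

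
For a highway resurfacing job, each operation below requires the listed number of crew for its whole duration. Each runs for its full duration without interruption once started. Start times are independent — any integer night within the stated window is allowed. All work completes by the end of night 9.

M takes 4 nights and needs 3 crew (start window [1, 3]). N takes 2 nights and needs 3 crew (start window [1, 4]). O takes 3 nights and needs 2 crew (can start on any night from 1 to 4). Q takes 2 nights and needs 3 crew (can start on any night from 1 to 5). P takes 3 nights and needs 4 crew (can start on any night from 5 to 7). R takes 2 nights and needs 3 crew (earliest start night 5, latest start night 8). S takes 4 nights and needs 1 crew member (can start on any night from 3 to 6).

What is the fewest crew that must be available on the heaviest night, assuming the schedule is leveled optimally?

Early-start (M@1, N@1, O@1, Q@1, P@5, R@5, S@3) gives peak 11: n1:11  n2:11  n3:6  n4:4  n5:8  n6:8  n7:4  n8:0  n9:0.
Shift O→3, Q→5, P→7, R→6.
Schedule M@1, N@1, O@3, Q@5, P@7, R@6, S@3: n1:6  n2:6  n3:6  n4:6  n5:6  n6:7  n7:7  n8:4  n9:4 — peak 7.

7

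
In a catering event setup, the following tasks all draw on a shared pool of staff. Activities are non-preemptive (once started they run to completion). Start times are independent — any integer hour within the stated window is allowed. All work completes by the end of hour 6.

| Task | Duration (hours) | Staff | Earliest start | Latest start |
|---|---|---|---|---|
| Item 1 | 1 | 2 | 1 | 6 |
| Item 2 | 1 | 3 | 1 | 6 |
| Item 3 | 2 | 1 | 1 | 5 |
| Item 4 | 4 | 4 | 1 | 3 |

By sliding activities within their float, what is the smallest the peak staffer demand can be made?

4

Early-start (Item 1@1, Item 2@1, Item 3@1, Item 4@1) gives peak 10: h1:10  h2:5  h3:4  h4:4  h5:0  h6:0.
Shift Item 2→2, Item 4→3.
Schedule Item 1@1, Item 2@2, Item 3@1, Item 4@3: h1:3  h2:4  h3:4  h4:4  h5:4  h6:4 — peak 4.
Total staffer-hours = 23 over 6 hours ⇒ peak ≥ ⌈23/6⌉ = 4, so 4 is optimal.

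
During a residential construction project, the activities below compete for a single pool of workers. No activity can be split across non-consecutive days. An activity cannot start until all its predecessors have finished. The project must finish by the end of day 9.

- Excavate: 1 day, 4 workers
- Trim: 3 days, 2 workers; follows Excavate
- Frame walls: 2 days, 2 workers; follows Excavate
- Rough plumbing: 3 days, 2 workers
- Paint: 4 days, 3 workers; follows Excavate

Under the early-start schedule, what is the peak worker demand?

9

Early-start schedule: Excavate@1, Trim@2, Frame walls@2, Rough plumbing@1, Paint@2.
Load per day: day 1: 6, day 2: 9, day 3: 9, day 4: 5, day 5: 3, day 6: 0, day 7: 0, day 8: 0, day 9: 0.
Peak is 9.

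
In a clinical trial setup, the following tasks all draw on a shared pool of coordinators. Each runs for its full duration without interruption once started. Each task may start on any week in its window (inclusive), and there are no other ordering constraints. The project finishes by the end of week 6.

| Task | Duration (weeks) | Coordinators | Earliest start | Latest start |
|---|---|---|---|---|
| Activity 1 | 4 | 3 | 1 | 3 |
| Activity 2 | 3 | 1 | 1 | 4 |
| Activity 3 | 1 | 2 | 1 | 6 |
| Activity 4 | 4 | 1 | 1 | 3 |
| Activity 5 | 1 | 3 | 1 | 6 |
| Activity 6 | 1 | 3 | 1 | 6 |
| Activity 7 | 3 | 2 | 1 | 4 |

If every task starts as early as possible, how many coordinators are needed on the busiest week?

Early-start schedule: Activity 1@1, Activity 2@1, Activity 3@1, Activity 4@1, Activity 5@1, Activity 6@1, Activity 7@1.
Load per week: week 1: 15, week 2: 7, week 3: 7, week 4: 4, week 5: 0, week 6: 0.
Peak is 15.

15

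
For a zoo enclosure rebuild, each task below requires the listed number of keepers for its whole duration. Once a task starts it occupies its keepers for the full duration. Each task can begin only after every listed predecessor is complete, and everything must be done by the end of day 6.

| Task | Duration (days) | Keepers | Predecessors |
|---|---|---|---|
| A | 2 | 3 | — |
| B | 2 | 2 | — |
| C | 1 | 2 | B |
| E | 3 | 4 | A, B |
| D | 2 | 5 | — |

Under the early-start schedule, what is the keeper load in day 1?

At early start, day 1 has: A, B, D.
Demand: 3 + 2 + 5 = 10.

10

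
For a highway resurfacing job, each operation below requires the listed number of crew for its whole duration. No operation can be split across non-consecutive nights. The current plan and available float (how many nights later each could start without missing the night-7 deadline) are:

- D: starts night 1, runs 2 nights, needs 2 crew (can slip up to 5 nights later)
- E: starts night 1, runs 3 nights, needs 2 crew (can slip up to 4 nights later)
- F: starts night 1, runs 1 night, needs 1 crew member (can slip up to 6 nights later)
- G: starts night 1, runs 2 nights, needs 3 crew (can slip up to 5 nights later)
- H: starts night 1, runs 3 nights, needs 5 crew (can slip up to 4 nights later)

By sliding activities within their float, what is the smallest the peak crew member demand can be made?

Early-start (D@1, E@1, F@1, G@1, H@1) gives peak 13: n1:13  n2:12  n3:7  n4:0  n5:0  n6:0  n7:0.
Shift G→3, H→5.
Schedule D@1, E@1, F@1, G@3, H@5: n1:5  n2:4  n3:5  n4:3  n5:5  n6:5  n7:5 — peak 5.
Total crew member-nights = 32 over 7 nights ⇒ peak ≥ ⌈32/7⌉ = 5, so 5 is optimal.

5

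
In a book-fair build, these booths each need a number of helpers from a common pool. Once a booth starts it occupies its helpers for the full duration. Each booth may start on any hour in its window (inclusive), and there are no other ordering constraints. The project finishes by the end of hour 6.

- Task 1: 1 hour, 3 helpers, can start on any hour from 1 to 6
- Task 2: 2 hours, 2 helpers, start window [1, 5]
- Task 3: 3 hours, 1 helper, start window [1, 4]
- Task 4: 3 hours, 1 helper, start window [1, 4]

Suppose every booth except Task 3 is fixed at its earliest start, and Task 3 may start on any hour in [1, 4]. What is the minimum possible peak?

Task 3@1: h1:7  h2:4  h3:2  h4:0  h5:0  h6:0 → peak 7
Task 3@2: h1:6  h2:4  h3:2  h4:1  h5:0  h6:0 → peak 6
Task 3@3: h1:6  h2:3  h3:2  h4:1  h5:1  h6:0 → peak 6
Task 3@4: h1:6  h2:3  h3:1  h4:1  h5:1  h6:1 → peak 6
Best is Task 3@2, peak 6.

6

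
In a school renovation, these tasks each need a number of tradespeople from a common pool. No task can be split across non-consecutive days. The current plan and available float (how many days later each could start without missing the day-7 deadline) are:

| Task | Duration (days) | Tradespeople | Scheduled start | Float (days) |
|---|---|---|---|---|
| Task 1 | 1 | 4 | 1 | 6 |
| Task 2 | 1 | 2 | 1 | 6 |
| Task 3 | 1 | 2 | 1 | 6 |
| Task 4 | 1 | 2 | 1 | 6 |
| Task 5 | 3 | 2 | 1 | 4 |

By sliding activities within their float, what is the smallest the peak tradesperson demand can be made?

Early-start (Task 1@1, Task 2@1, Task 3@1, Task 4@1, Task 5@1) gives peak 12: d1:12  d2:2  d3:2  d4:0  d5:0  d6:0  d7:0.
Shift Task 2→2, Task 3→2, Task 4→3, Task 5→3.
Schedule Task 1@1, Task 2@2, Task 3@2, Task 4@3, Task 5@3: d1:4  d2:4  d3:4  d4:2  d5:2  d6:0  d7:0 — peak 4.

4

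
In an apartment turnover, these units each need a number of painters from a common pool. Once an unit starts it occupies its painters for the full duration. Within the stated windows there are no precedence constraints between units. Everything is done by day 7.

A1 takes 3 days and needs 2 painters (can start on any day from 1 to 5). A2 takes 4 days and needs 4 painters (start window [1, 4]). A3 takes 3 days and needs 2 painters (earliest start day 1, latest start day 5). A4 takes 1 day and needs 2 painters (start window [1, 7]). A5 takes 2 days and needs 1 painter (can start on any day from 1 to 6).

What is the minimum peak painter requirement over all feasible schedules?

6

Early-start (A1@1, A2@1, A3@1, A4@1, A5@1) gives peak 11: d1:11  d2:9  d3:8  d4:4  d5:0  d6:0  d7:0.
Shift A3→4, A4→5, A5→5.
Schedule A1@1, A2@1, A3@4, A4@5, A5@5: d1:6  d2:6  d3:6  d4:6  d5:5  d6:3  d7:0 — peak 6.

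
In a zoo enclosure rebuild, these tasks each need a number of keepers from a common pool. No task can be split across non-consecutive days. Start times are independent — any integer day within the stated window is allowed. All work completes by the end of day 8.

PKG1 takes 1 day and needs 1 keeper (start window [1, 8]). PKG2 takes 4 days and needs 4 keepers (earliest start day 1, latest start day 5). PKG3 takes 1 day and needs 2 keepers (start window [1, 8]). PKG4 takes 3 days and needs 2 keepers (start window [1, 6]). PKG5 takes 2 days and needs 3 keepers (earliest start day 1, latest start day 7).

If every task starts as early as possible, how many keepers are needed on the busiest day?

12

Early-start schedule: PKG1@1, PKG2@1, PKG3@1, PKG4@1, PKG5@1.
Load per day: day 1: 12, day 2: 9, day 3: 6, day 4: 4, day 5: 0, day 6: 0, day 7: 0, day 8: 0.
Peak is 12.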